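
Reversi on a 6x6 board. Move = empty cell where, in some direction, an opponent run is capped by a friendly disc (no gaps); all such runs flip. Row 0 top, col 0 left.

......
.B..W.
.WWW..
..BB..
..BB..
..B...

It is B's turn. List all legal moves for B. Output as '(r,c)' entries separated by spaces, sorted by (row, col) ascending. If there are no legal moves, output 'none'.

Answer: (0,5) (1,0) (1,2) (1,3) (3,1)

Derivation:
(0,3): no bracket -> illegal
(0,4): no bracket -> illegal
(0,5): flips 2 -> legal
(1,0): flips 1 -> legal
(1,2): flips 1 -> legal
(1,3): flips 1 -> legal
(1,5): no bracket -> illegal
(2,0): no bracket -> illegal
(2,4): no bracket -> illegal
(2,5): no bracket -> illegal
(3,0): no bracket -> illegal
(3,1): flips 1 -> legal
(3,4): no bracket -> illegal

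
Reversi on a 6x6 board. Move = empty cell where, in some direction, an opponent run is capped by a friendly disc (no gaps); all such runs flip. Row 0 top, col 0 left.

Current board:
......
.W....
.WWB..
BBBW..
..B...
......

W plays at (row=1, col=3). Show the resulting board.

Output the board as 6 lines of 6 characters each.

Place W at (1,3); scan 8 dirs for brackets.
Dir NW: first cell '.' (not opp) -> no flip
Dir N: first cell '.' (not opp) -> no flip
Dir NE: first cell '.' (not opp) -> no flip
Dir W: first cell '.' (not opp) -> no flip
Dir E: first cell '.' (not opp) -> no flip
Dir SW: first cell 'W' (not opp) -> no flip
Dir S: opp run (2,3) capped by W -> flip
Dir SE: first cell '.' (not opp) -> no flip
All flips: (2,3)

Answer: ......
.W.W..
.WWW..
BBBW..
..B...
......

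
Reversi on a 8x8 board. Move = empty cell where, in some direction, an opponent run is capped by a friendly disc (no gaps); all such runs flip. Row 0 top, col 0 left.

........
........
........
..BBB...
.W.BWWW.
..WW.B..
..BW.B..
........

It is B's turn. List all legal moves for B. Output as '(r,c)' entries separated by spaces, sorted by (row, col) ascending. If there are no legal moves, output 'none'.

(3,0): no bracket -> illegal
(3,1): no bracket -> illegal
(3,5): flips 3 -> legal
(3,6): no bracket -> illegal
(3,7): flips 1 -> legal
(4,0): no bracket -> illegal
(4,2): flips 1 -> legal
(4,7): flips 3 -> legal
(5,0): flips 1 -> legal
(5,1): no bracket -> illegal
(5,4): flips 1 -> legal
(5,6): flips 1 -> legal
(5,7): no bracket -> illegal
(6,1): flips 1 -> legal
(6,4): flips 1 -> legal
(7,2): no bracket -> illegal
(7,3): flips 2 -> legal
(7,4): no bracket -> illegal

Answer: (3,5) (3,7) (4,2) (4,7) (5,0) (5,4) (5,6) (6,1) (6,4) (7,3)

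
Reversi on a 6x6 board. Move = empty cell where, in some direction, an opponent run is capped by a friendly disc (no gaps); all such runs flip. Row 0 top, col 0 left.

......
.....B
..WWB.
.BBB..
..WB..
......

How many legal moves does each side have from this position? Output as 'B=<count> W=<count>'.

-- B to move --
(1,1): flips 1 -> legal
(1,2): flips 1 -> legal
(1,3): flips 2 -> legal
(1,4): flips 1 -> legal
(2,1): flips 2 -> legal
(3,4): no bracket -> illegal
(4,1): flips 1 -> legal
(5,1): flips 1 -> legal
(5,2): flips 1 -> legal
(5,3): flips 1 -> legal
B mobility = 9
-- W to move --
(0,4): no bracket -> illegal
(0,5): no bracket -> illegal
(1,3): no bracket -> illegal
(1,4): no bracket -> illegal
(2,0): flips 1 -> legal
(2,1): no bracket -> illegal
(2,5): flips 1 -> legal
(3,0): no bracket -> illegal
(3,4): no bracket -> illegal
(3,5): no bracket -> illegal
(4,0): flips 1 -> legal
(4,1): flips 1 -> legal
(4,4): flips 2 -> legal
(5,2): no bracket -> illegal
(5,3): flips 2 -> legal
(5,4): no bracket -> illegal
W mobility = 6

Answer: B=9 W=6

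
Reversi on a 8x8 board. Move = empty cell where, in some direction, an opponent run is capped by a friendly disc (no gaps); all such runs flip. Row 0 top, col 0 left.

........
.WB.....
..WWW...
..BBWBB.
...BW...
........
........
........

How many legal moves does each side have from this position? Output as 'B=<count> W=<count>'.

-- B to move --
(0,0): flips 2 -> legal
(0,1): no bracket -> illegal
(0,2): no bracket -> illegal
(1,0): flips 1 -> legal
(1,3): flips 2 -> legal
(1,4): flips 1 -> legal
(1,5): flips 1 -> legal
(2,0): no bracket -> illegal
(2,1): no bracket -> illegal
(2,5): flips 1 -> legal
(3,1): no bracket -> illegal
(4,5): flips 3 -> legal
(5,3): flips 1 -> legal
(5,4): no bracket -> illegal
(5,5): flips 1 -> legal
B mobility = 9
-- W to move --
(0,1): flips 1 -> legal
(0,2): flips 1 -> legal
(0,3): no bracket -> illegal
(1,3): flips 1 -> legal
(2,1): no bracket -> illegal
(2,5): no bracket -> illegal
(2,6): flips 1 -> legal
(2,7): no bracket -> illegal
(3,1): flips 2 -> legal
(3,7): flips 2 -> legal
(4,1): flips 1 -> legal
(4,2): flips 3 -> legal
(4,5): no bracket -> illegal
(4,6): flips 1 -> legal
(4,7): no bracket -> illegal
(5,2): flips 1 -> legal
(5,3): flips 2 -> legal
(5,4): no bracket -> illegal
W mobility = 11

Answer: B=9 W=11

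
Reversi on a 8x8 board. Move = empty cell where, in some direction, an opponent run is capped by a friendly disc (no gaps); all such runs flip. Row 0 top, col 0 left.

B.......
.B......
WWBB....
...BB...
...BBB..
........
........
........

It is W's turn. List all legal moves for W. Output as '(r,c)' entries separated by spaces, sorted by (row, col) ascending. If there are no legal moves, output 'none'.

Answer: (0,1) (0,2) (2,4)

Derivation:
(0,1): flips 1 -> legal
(0,2): flips 1 -> legal
(1,0): no bracket -> illegal
(1,2): no bracket -> illegal
(1,3): no bracket -> illegal
(1,4): no bracket -> illegal
(2,4): flips 2 -> legal
(2,5): no bracket -> illegal
(3,1): no bracket -> illegal
(3,2): no bracket -> illegal
(3,5): no bracket -> illegal
(3,6): no bracket -> illegal
(4,2): no bracket -> illegal
(4,6): no bracket -> illegal
(5,2): no bracket -> illegal
(5,3): no bracket -> illegal
(5,4): no bracket -> illegal
(5,5): no bracket -> illegal
(5,6): no bracket -> illegal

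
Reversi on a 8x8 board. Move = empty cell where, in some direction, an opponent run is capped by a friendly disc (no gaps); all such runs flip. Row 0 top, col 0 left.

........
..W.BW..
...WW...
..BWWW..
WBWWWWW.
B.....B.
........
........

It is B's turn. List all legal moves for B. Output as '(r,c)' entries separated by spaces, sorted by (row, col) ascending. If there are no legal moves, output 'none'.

(0,1): flips 4 -> legal
(0,2): no bracket -> illegal
(0,3): no bracket -> illegal
(0,4): no bracket -> illegal
(0,5): no bracket -> illegal
(0,6): no bracket -> illegal
(1,1): no bracket -> illegal
(1,3): no bracket -> illegal
(1,6): flips 1 -> legal
(2,1): no bracket -> illegal
(2,2): no bracket -> illegal
(2,5): no bracket -> illegal
(2,6): no bracket -> illegal
(3,0): flips 1 -> legal
(3,1): no bracket -> illegal
(3,6): flips 4 -> legal
(3,7): no bracket -> illegal
(4,7): flips 5 -> legal
(5,1): no bracket -> illegal
(5,2): flips 1 -> legal
(5,3): no bracket -> illegal
(5,4): flips 4 -> legal
(5,5): no bracket -> illegal
(5,7): no bracket -> illegal

Answer: (0,1) (1,6) (3,0) (3,6) (4,7) (5,2) (5,4)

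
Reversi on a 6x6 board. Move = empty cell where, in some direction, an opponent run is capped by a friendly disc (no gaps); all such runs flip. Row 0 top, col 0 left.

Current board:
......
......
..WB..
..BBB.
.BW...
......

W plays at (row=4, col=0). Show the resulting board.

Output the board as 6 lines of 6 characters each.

Answer: ......
......
..WB..
..BBB.
WWW...
......

Derivation:
Place W at (4,0); scan 8 dirs for brackets.
Dir NW: edge -> no flip
Dir N: first cell '.' (not opp) -> no flip
Dir NE: first cell '.' (not opp) -> no flip
Dir W: edge -> no flip
Dir E: opp run (4,1) capped by W -> flip
Dir SW: edge -> no flip
Dir S: first cell '.' (not opp) -> no flip
Dir SE: first cell '.' (not opp) -> no flip
All flips: (4,1)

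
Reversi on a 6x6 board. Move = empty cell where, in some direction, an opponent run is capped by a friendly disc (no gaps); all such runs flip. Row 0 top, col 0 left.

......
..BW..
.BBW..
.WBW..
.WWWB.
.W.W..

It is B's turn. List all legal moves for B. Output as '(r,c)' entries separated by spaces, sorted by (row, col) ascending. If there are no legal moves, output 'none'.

(0,2): no bracket -> illegal
(0,3): no bracket -> illegal
(0,4): flips 1 -> legal
(1,4): flips 2 -> legal
(2,0): no bracket -> illegal
(2,4): flips 1 -> legal
(3,0): flips 1 -> legal
(3,4): flips 2 -> legal
(4,0): flips 4 -> legal
(5,0): flips 1 -> legal
(5,2): flips 1 -> legal
(5,4): flips 1 -> legal

Answer: (0,4) (1,4) (2,4) (3,0) (3,4) (4,0) (5,0) (5,2) (5,4)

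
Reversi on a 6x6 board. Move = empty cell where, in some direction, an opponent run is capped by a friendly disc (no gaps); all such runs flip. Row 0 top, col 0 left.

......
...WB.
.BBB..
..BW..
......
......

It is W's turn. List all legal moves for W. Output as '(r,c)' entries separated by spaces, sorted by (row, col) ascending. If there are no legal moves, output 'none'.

(0,3): no bracket -> illegal
(0,4): no bracket -> illegal
(0,5): no bracket -> illegal
(1,0): no bracket -> illegal
(1,1): flips 1 -> legal
(1,2): no bracket -> illegal
(1,5): flips 1 -> legal
(2,0): no bracket -> illegal
(2,4): no bracket -> illegal
(2,5): no bracket -> illegal
(3,0): no bracket -> illegal
(3,1): flips 2 -> legal
(3,4): no bracket -> illegal
(4,1): no bracket -> illegal
(4,2): no bracket -> illegal
(4,3): no bracket -> illegal

Answer: (1,1) (1,5) (3,1)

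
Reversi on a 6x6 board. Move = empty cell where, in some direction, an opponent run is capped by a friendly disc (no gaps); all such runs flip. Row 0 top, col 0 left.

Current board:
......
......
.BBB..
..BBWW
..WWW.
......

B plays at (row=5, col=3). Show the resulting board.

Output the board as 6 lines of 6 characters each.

Place B at (5,3); scan 8 dirs for brackets.
Dir NW: opp run (4,2), next='.' -> no flip
Dir N: opp run (4,3) capped by B -> flip
Dir NE: opp run (4,4) (3,5), next=edge -> no flip
Dir W: first cell '.' (not opp) -> no flip
Dir E: first cell '.' (not opp) -> no flip
Dir SW: edge -> no flip
Dir S: edge -> no flip
Dir SE: edge -> no flip
All flips: (4,3)

Answer: ......
......
.BBB..
..BBWW
..WBW.
...B..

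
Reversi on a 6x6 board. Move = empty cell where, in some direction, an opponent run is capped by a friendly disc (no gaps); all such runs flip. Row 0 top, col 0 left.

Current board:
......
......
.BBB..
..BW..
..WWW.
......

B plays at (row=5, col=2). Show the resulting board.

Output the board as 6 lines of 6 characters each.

Place B at (5,2); scan 8 dirs for brackets.
Dir NW: first cell '.' (not opp) -> no flip
Dir N: opp run (4,2) capped by B -> flip
Dir NE: opp run (4,3), next='.' -> no flip
Dir W: first cell '.' (not opp) -> no flip
Dir E: first cell '.' (not opp) -> no flip
Dir SW: edge -> no flip
Dir S: edge -> no flip
Dir SE: edge -> no flip
All flips: (4,2)

Answer: ......
......
.BBB..
..BW..
..BWW.
..B...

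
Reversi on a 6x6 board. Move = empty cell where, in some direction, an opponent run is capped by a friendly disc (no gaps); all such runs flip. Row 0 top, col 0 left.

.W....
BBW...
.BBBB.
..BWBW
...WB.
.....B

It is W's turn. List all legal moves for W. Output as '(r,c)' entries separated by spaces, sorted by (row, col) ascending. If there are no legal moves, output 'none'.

Answer: (0,0) (1,3) (1,5) (2,5) (3,0) (3,1) (4,2) (4,5) (5,3)

Derivation:
(0,0): flips 2 -> legal
(0,2): no bracket -> illegal
(1,3): flips 2 -> legal
(1,4): no bracket -> illegal
(1,5): flips 1 -> legal
(2,0): no bracket -> illegal
(2,5): flips 1 -> legal
(3,0): flips 1 -> legal
(3,1): flips 3 -> legal
(4,1): no bracket -> illegal
(4,2): flips 2 -> legal
(4,5): flips 3 -> legal
(5,3): flips 1 -> legal
(5,4): no bracket -> illegal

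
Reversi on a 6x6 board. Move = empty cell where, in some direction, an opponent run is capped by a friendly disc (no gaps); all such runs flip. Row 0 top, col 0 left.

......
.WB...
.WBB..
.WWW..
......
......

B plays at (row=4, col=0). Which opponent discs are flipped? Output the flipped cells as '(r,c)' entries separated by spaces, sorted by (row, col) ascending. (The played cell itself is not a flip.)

Answer: (3,1)

Derivation:
Dir NW: edge -> no flip
Dir N: first cell '.' (not opp) -> no flip
Dir NE: opp run (3,1) capped by B -> flip
Dir W: edge -> no flip
Dir E: first cell '.' (not opp) -> no flip
Dir SW: edge -> no flip
Dir S: first cell '.' (not opp) -> no flip
Dir SE: first cell '.' (not opp) -> no flip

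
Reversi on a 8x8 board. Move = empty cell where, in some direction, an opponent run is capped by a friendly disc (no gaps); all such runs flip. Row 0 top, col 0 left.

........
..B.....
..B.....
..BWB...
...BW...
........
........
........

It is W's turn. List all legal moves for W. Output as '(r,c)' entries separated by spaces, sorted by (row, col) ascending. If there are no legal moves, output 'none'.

(0,1): no bracket -> illegal
(0,2): no bracket -> illegal
(0,3): no bracket -> illegal
(1,1): flips 1 -> legal
(1,3): no bracket -> illegal
(2,1): no bracket -> illegal
(2,3): no bracket -> illegal
(2,4): flips 1 -> legal
(2,5): no bracket -> illegal
(3,1): flips 1 -> legal
(3,5): flips 1 -> legal
(4,1): no bracket -> illegal
(4,2): flips 1 -> legal
(4,5): no bracket -> illegal
(5,2): no bracket -> illegal
(5,3): flips 1 -> legal
(5,4): no bracket -> illegal

Answer: (1,1) (2,4) (3,1) (3,5) (4,2) (5,3)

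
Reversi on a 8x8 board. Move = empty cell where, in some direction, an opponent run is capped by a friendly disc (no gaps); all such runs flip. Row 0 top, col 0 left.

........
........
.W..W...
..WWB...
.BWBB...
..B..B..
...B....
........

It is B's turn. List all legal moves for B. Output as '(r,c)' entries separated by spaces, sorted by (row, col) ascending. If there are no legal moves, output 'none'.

Answer: (1,0) (1,4) (2,2) (2,3) (3,1)

Derivation:
(1,0): flips 2 -> legal
(1,1): no bracket -> illegal
(1,2): no bracket -> illegal
(1,3): no bracket -> illegal
(1,4): flips 1 -> legal
(1,5): no bracket -> illegal
(2,0): no bracket -> illegal
(2,2): flips 3 -> legal
(2,3): flips 2 -> legal
(2,5): no bracket -> illegal
(3,0): no bracket -> illegal
(3,1): flips 2 -> legal
(3,5): no bracket -> illegal
(5,1): no bracket -> illegal
(5,3): no bracket -> illegal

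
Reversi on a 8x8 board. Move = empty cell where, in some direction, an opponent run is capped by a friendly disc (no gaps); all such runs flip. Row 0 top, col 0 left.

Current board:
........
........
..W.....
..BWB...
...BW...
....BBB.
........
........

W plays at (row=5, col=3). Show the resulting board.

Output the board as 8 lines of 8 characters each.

Place W at (5,3); scan 8 dirs for brackets.
Dir NW: first cell '.' (not opp) -> no flip
Dir N: opp run (4,3) capped by W -> flip
Dir NE: first cell 'W' (not opp) -> no flip
Dir W: first cell '.' (not opp) -> no flip
Dir E: opp run (5,4) (5,5) (5,6), next='.' -> no flip
Dir SW: first cell '.' (not opp) -> no flip
Dir S: first cell '.' (not opp) -> no flip
Dir SE: first cell '.' (not opp) -> no flip
All flips: (4,3)

Answer: ........
........
..W.....
..BWB...
...WW...
...WBBB.
........
........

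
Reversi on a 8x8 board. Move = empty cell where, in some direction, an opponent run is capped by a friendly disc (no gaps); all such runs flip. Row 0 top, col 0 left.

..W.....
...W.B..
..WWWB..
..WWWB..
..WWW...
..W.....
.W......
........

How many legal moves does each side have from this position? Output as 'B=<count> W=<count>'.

-- B to move --
(0,1): no bracket -> illegal
(0,3): no bracket -> illegal
(0,4): no bracket -> illegal
(1,1): no bracket -> illegal
(1,2): no bracket -> illegal
(1,4): no bracket -> illegal
(2,1): flips 3 -> legal
(3,1): flips 3 -> legal
(4,1): no bracket -> illegal
(4,5): no bracket -> illegal
(5,0): no bracket -> illegal
(5,1): flips 3 -> legal
(5,3): flips 1 -> legal
(5,4): no bracket -> illegal
(5,5): no bracket -> illegal
(6,0): no bracket -> illegal
(6,2): no bracket -> illegal
(6,3): no bracket -> illegal
(7,0): flips 4 -> legal
(7,1): no bracket -> illegal
(7,2): no bracket -> illegal
B mobility = 5
-- W to move --
(0,4): no bracket -> illegal
(0,5): no bracket -> illegal
(0,6): flips 1 -> legal
(1,4): no bracket -> illegal
(1,6): flips 1 -> legal
(2,6): flips 2 -> legal
(3,6): flips 1 -> legal
(4,5): no bracket -> illegal
(4,6): flips 1 -> legal
W mobility = 5

Answer: B=5 W=5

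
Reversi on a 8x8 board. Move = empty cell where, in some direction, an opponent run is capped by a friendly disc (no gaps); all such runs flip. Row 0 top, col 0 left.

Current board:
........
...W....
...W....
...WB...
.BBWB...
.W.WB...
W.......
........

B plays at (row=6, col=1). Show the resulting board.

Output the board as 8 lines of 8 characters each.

Answer: ........
...W....
...W....
...WB...
.BBWB...
.B.WB...
WB......
........

Derivation:
Place B at (6,1); scan 8 dirs for brackets.
Dir NW: first cell '.' (not opp) -> no flip
Dir N: opp run (5,1) capped by B -> flip
Dir NE: first cell '.' (not opp) -> no flip
Dir W: opp run (6,0), next=edge -> no flip
Dir E: first cell '.' (not opp) -> no flip
Dir SW: first cell '.' (not opp) -> no flip
Dir S: first cell '.' (not opp) -> no flip
Dir SE: first cell '.' (not opp) -> no flip
All flips: (5,1)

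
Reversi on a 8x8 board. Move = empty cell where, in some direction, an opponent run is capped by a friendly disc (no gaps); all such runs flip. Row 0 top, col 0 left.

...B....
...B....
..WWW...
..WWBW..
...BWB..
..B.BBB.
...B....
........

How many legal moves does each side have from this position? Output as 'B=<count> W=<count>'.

-- B to move --
(1,1): flips 3 -> legal
(1,2): flips 1 -> legal
(1,4): flips 1 -> legal
(1,5): no bracket -> illegal
(2,1): flips 1 -> legal
(2,5): flips 1 -> legal
(2,6): no bracket -> illegal
(3,1): flips 3 -> legal
(3,6): flips 1 -> legal
(4,1): no bracket -> illegal
(4,2): no bracket -> illegal
(4,6): flips 2 -> legal
(5,3): no bracket -> illegal
B mobility = 8
-- W to move --
(0,2): flips 1 -> legal
(0,4): flips 1 -> legal
(1,2): no bracket -> illegal
(1,4): no bracket -> illegal
(2,5): no bracket -> illegal
(3,6): no bracket -> illegal
(4,1): no bracket -> illegal
(4,2): flips 1 -> legal
(4,6): flips 1 -> legal
(4,7): no bracket -> illegal
(5,1): no bracket -> illegal
(5,3): flips 1 -> legal
(5,7): no bracket -> illegal
(6,1): no bracket -> illegal
(6,2): no bracket -> illegal
(6,4): flips 1 -> legal
(6,5): flips 4 -> legal
(6,6): flips 1 -> legal
(6,7): flips 3 -> legal
(7,2): no bracket -> illegal
(7,3): no bracket -> illegal
(7,4): no bracket -> illegal
W mobility = 9

Answer: B=8 W=9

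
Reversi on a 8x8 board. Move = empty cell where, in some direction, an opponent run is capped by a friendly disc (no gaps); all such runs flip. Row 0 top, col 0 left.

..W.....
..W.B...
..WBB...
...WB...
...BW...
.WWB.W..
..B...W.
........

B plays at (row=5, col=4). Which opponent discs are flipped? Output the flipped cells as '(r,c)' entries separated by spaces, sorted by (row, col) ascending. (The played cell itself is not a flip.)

Answer: (4,4)

Derivation:
Dir NW: first cell 'B' (not opp) -> no flip
Dir N: opp run (4,4) capped by B -> flip
Dir NE: first cell '.' (not opp) -> no flip
Dir W: first cell 'B' (not opp) -> no flip
Dir E: opp run (5,5), next='.' -> no flip
Dir SW: first cell '.' (not opp) -> no flip
Dir S: first cell '.' (not opp) -> no flip
Dir SE: first cell '.' (not opp) -> no flip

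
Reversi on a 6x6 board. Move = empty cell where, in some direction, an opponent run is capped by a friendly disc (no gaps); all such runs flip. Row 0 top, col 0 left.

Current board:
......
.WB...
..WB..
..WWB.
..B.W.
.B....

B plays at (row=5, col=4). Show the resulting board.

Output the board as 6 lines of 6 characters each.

Place B at (5,4); scan 8 dirs for brackets.
Dir NW: first cell '.' (not opp) -> no flip
Dir N: opp run (4,4) capped by B -> flip
Dir NE: first cell '.' (not opp) -> no flip
Dir W: first cell '.' (not opp) -> no flip
Dir E: first cell '.' (not opp) -> no flip
Dir SW: edge -> no flip
Dir S: edge -> no flip
Dir SE: edge -> no flip
All flips: (4,4)

Answer: ......
.WB...
..WB..
..WWB.
..B.B.
.B..B.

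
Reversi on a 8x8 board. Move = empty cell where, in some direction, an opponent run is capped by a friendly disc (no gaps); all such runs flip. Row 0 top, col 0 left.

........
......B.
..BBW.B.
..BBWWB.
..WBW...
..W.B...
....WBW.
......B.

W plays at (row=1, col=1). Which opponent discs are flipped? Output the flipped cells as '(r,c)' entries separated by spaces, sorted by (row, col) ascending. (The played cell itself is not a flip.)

Dir NW: first cell '.' (not opp) -> no flip
Dir N: first cell '.' (not opp) -> no flip
Dir NE: first cell '.' (not opp) -> no flip
Dir W: first cell '.' (not opp) -> no flip
Dir E: first cell '.' (not opp) -> no flip
Dir SW: first cell '.' (not opp) -> no flip
Dir S: first cell '.' (not opp) -> no flip
Dir SE: opp run (2,2) (3,3) capped by W -> flip

Answer: (2,2) (3,3)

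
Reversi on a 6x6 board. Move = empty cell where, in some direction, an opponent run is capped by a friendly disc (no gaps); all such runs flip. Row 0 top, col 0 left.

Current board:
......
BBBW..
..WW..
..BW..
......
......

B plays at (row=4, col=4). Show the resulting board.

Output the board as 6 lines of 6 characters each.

Place B at (4,4); scan 8 dirs for brackets.
Dir NW: opp run (3,3) (2,2) capped by B -> flip
Dir N: first cell '.' (not opp) -> no flip
Dir NE: first cell '.' (not opp) -> no flip
Dir W: first cell '.' (not opp) -> no flip
Dir E: first cell '.' (not opp) -> no flip
Dir SW: first cell '.' (not opp) -> no flip
Dir S: first cell '.' (not opp) -> no flip
Dir SE: first cell '.' (not opp) -> no flip
All flips: (2,2) (3,3)

Answer: ......
BBBW..
..BW..
..BB..
....B.
......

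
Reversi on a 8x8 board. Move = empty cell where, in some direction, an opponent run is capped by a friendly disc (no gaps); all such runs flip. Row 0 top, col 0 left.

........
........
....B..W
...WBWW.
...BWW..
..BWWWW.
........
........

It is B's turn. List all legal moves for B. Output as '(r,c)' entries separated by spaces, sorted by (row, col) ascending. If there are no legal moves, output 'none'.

(1,6): no bracket -> illegal
(1,7): no bracket -> illegal
(2,2): no bracket -> illegal
(2,3): flips 1 -> legal
(2,5): no bracket -> illegal
(2,6): no bracket -> illegal
(3,2): flips 1 -> legal
(3,7): flips 2 -> legal
(4,2): flips 1 -> legal
(4,6): flips 3 -> legal
(4,7): no bracket -> illegal
(5,7): flips 4 -> legal
(6,2): no bracket -> illegal
(6,3): flips 1 -> legal
(6,4): flips 2 -> legal
(6,5): flips 1 -> legal
(6,6): no bracket -> illegal
(6,7): flips 2 -> legal

Answer: (2,3) (3,2) (3,7) (4,2) (4,6) (5,7) (6,3) (6,4) (6,5) (6,7)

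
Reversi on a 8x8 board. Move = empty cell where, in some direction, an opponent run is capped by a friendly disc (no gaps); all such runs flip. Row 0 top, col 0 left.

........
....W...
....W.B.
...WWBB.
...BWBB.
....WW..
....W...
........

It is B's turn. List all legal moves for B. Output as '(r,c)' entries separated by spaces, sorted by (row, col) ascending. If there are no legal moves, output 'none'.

(0,3): no bracket -> illegal
(0,4): no bracket -> illegal
(0,5): no bracket -> illegal
(1,3): flips 1 -> legal
(1,5): no bracket -> illegal
(2,2): no bracket -> illegal
(2,3): flips 2 -> legal
(2,5): flips 1 -> legal
(3,2): flips 2 -> legal
(4,2): no bracket -> illegal
(5,3): flips 1 -> legal
(5,6): no bracket -> illegal
(6,3): flips 1 -> legal
(6,5): flips 2 -> legal
(6,6): no bracket -> illegal
(7,3): flips 2 -> legal
(7,4): no bracket -> illegal
(7,5): no bracket -> illegal

Answer: (1,3) (2,3) (2,5) (3,2) (5,3) (6,3) (6,5) (7,3)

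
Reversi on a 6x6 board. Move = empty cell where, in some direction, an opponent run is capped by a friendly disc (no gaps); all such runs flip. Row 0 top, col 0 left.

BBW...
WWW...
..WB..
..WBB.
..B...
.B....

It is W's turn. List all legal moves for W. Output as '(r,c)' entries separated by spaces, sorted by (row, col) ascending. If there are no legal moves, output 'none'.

(1,3): no bracket -> illegal
(1,4): flips 1 -> legal
(2,4): flips 1 -> legal
(2,5): no bracket -> illegal
(3,1): no bracket -> illegal
(3,5): flips 2 -> legal
(4,0): no bracket -> illegal
(4,1): no bracket -> illegal
(4,3): no bracket -> illegal
(4,4): flips 1 -> legal
(4,5): flips 2 -> legal
(5,0): no bracket -> illegal
(5,2): flips 1 -> legal
(5,3): no bracket -> illegal

Answer: (1,4) (2,4) (3,5) (4,4) (4,5) (5,2)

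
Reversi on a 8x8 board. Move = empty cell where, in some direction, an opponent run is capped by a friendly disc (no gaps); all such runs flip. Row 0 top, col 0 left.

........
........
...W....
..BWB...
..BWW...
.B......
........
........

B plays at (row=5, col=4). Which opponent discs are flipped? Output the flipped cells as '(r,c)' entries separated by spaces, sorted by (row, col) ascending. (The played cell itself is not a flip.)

Answer: (4,3) (4,4)

Derivation:
Dir NW: opp run (4,3) capped by B -> flip
Dir N: opp run (4,4) capped by B -> flip
Dir NE: first cell '.' (not opp) -> no flip
Dir W: first cell '.' (not opp) -> no flip
Dir E: first cell '.' (not opp) -> no flip
Dir SW: first cell '.' (not opp) -> no flip
Dir S: first cell '.' (not opp) -> no flip
Dir SE: first cell '.' (not opp) -> no flip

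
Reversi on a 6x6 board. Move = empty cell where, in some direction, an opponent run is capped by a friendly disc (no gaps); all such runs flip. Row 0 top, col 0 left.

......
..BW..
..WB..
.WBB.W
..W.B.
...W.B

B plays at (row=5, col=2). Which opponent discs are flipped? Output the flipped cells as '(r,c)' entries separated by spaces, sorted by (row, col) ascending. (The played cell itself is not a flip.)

Answer: (4,2)

Derivation:
Dir NW: first cell '.' (not opp) -> no flip
Dir N: opp run (4,2) capped by B -> flip
Dir NE: first cell '.' (not opp) -> no flip
Dir W: first cell '.' (not opp) -> no flip
Dir E: opp run (5,3), next='.' -> no flip
Dir SW: edge -> no flip
Dir S: edge -> no flip
Dir SE: edge -> no flip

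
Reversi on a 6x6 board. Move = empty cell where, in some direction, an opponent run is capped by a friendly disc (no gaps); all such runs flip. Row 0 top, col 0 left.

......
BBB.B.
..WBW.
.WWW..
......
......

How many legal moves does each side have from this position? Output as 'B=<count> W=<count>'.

Answer: B=7 W=5

Derivation:
-- B to move --
(1,3): no bracket -> illegal
(1,5): no bracket -> illegal
(2,0): no bracket -> illegal
(2,1): flips 1 -> legal
(2,5): flips 1 -> legal
(3,0): no bracket -> illegal
(3,4): flips 1 -> legal
(3,5): no bracket -> illegal
(4,0): no bracket -> illegal
(4,1): flips 1 -> legal
(4,2): flips 2 -> legal
(4,3): flips 1 -> legal
(4,4): flips 2 -> legal
B mobility = 7
-- W to move --
(0,0): flips 1 -> legal
(0,1): no bracket -> illegal
(0,2): flips 1 -> legal
(0,3): no bracket -> illegal
(0,4): flips 1 -> legal
(0,5): flips 2 -> legal
(1,3): flips 1 -> legal
(1,5): no bracket -> illegal
(2,0): no bracket -> illegal
(2,1): no bracket -> illegal
(2,5): no bracket -> illegal
(3,4): no bracket -> illegal
W mobility = 5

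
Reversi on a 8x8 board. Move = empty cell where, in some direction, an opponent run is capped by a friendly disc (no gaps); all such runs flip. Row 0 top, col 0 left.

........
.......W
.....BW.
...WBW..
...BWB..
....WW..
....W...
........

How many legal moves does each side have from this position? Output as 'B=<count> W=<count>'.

Answer: B=7 W=7

Derivation:
-- B to move --
(0,6): no bracket -> illegal
(0,7): no bracket -> illegal
(1,5): no bracket -> illegal
(1,6): no bracket -> illegal
(2,2): no bracket -> illegal
(2,3): flips 1 -> legal
(2,4): no bracket -> illegal
(2,7): flips 1 -> legal
(3,2): flips 1 -> legal
(3,6): flips 1 -> legal
(3,7): no bracket -> illegal
(4,2): no bracket -> illegal
(4,6): no bracket -> illegal
(5,3): no bracket -> illegal
(5,6): no bracket -> illegal
(6,3): flips 1 -> legal
(6,5): flips 2 -> legal
(6,6): no bracket -> illegal
(7,3): no bracket -> illegal
(7,4): flips 3 -> legal
(7,5): no bracket -> illegal
B mobility = 7
-- W to move --
(1,4): no bracket -> illegal
(1,5): flips 1 -> legal
(1,6): no bracket -> illegal
(2,3): no bracket -> illegal
(2,4): flips 2 -> legal
(3,2): flips 1 -> legal
(3,6): flips 1 -> legal
(4,2): flips 1 -> legal
(4,6): flips 1 -> legal
(5,2): no bracket -> illegal
(5,3): flips 1 -> legal
(5,6): no bracket -> illegal
W mobility = 7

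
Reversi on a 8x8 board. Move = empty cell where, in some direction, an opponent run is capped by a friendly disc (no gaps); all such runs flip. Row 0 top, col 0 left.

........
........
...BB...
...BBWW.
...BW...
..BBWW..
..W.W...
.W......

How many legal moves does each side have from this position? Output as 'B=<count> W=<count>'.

-- B to move --
(2,5): no bracket -> illegal
(2,6): flips 2 -> legal
(2,7): no bracket -> illegal
(3,7): flips 2 -> legal
(4,5): flips 1 -> legal
(4,6): flips 1 -> legal
(4,7): no bracket -> illegal
(5,1): no bracket -> illegal
(5,6): flips 2 -> legal
(6,0): no bracket -> illegal
(6,1): no bracket -> illegal
(6,3): no bracket -> illegal
(6,5): flips 1 -> legal
(6,6): flips 2 -> legal
(7,0): no bracket -> illegal
(7,2): flips 1 -> legal
(7,3): no bracket -> illegal
(7,4): flips 3 -> legal
(7,5): flips 1 -> legal
B mobility = 10
-- W to move --
(1,2): no bracket -> illegal
(1,3): flips 1 -> legal
(1,4): flips 2 -> legal
(1,5): no bracket -> illegal
(2,2): flips 1 -> legal
(2,5): no bracket -> illegal
(3,2): flips 3 -> legal
(4,1): no bracket -> illegal
(4,2): flips 3 -> legal
(4,5): no bracket -> illegal
(5,1): flips 2 -> legal
(6,1): no bracket -> illegal
(6,3): no bracket -> illegal
W mobility = 6

Answer: B=10 W=6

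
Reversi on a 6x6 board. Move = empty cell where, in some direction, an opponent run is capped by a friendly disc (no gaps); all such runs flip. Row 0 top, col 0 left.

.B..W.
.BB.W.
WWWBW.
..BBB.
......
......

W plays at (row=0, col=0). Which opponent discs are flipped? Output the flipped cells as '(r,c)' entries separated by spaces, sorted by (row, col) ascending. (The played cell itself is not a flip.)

Answer: (1,1)

Derivation:
Dir NW: edge -> no flip
Dir N: edge -> no flip
Dir NE: edge -> no flip
Dir W: edge -> no flip
Dir E: opp run (0,1), next='.' -> no flip
Dir SW: edge -> no flip
Dir S: first cell '.' (not opp) -> no flip
Dir SE: opp run (1,1) capped by W -> flip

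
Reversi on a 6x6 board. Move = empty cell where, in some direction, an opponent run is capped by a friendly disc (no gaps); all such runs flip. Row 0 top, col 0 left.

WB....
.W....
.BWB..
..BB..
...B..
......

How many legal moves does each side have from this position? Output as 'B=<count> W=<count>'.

Answer: B=1 W=6

Derivation:
-- B to move --
(0,2): no bracket -> illegal
(1,0): no bracket -> illegal
(1,2): flips 1 -> legal
(1,3): no bracket -> illegal
(2,0): no bracket -> illegal
(3,1): no bracket -> illegal
B mobility = 1
-- W to move --
(0,2): flips 1 -> legal
(1,0): no bracket -> illegal
(1,2): no bracket -> illegal
(1,3): no bracket -> illegal
(1,4): no bracket -> illegal
(2,0): flips 1 -> legal
(2,4): flips 1 -> legal
(3,0): no bracket -> illegal
(3,1): flips 1 -> legal
(3,4): no bracket -> illegal
(4,1): no bracket -> illegal
(4,2): flips 1 -> legal
(4,4): flips 1 -> legal
(5,2): no bracket -> illegal
(5,3): no bracket -> illegal
(5,4): no bracket -> illegal
W mobility = 6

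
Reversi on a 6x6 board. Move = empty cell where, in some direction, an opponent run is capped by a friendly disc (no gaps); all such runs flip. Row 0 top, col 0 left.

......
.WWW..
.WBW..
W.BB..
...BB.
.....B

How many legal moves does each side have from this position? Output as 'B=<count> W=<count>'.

Answer: B=8 W=5

Derivation:
-- B to move --
(0,0): flips 1 -> legal
(0,1): no bracket -> illegal
(0,2): flips 1 -> legal
(0,3): flips 2 -> legal
(0,4): flips 1 -> legal
(1,0): flips 1 -> legal
(1,4): flips 1 -> legal
(2,0): flips 1 -> legal
(2,4): flips 1 -> legal
(3,1): no bracket -> illegal
(3,4): no bracket -> illegal
(4,0): no bracket -> illegal
(4,1): no bracket -> illegal
B mobility = 8
-- W to move --
(2,4): no bracket -> illegal
(3,1): flips 1 -> legal
(3,4): no bracket -> illegal
(3,5): no bracket -> illegal
(4,1): flips 1 -> legal
(4,2): flips 2 -> legal
(4,5): no bracket -> illegal
(5,2): no bracket -> illegal
(5,3): flips 2 -> legal
(5,4): flips 2 -> legal
W mobility = 5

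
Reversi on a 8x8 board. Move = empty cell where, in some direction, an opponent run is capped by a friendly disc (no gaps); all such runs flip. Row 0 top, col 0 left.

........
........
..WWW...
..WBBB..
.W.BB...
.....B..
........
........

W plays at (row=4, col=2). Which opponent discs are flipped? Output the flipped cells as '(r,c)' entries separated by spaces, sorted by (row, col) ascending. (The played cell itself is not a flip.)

Answer: (3,3)

Derivation:
Dir NW: first cell '.' (not opp) -> no flip
Dir N: first cell 'W' (not opp) -> no flip
Dir NE: opp run (3,3) capped by W -> flip
Dir W: first cell 'W' (not opp) -> no flip
Dir E: opp run (4,3) (4,4), next='.' -> no flip
Dir SW: first cell '.' (not opp) -> no flip
Dir S: first cell '.' (not opp) -> no flip
Dir SE: first cell '.' (not opp) -> no flip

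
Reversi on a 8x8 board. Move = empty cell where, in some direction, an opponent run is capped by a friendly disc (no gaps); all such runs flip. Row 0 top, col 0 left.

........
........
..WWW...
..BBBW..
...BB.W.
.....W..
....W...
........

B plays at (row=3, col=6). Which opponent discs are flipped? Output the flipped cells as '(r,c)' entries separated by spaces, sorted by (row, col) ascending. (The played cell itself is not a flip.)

Answer: (3,5)

Derivation:
Dir NW: first cell '.' (not opp) -> no flip
Dir N: first cell '.' (not opp) -> no flip
Dir NE: first cell '.' (not opp) -> no flip
Dir W: opp run (3,5) capped by B -> flip
Dir E: first cell '.' (not opp) -> no flip
Dir SW: first cell '.' (not opp) -> no flip
Dir S: opp run (4,6), next='.' -> no flip
Dir SE: first cell '.' (not opp) -> no flip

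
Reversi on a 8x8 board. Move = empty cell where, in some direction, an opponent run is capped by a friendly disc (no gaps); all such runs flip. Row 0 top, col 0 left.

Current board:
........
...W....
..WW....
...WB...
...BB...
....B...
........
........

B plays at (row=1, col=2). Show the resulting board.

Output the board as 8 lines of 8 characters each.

Place B at (1,2); scan 8 dirs for brackets.
Dir NW: first cell '.' (not opp) -> no flip
Dir N: first cell '.' (not opp) -> no flip
Dir NE: first cell '.' (not opp) -> no flip
Dir W: first cell '.' (not opp) -> no flip
Dir E: opp run (1,3), next='.' -> no flip
Dir SW: first cell '.' (not opp) -> no flip
Dir S: opp run (2,2), next='.' -> no flip
Dir SE: opp run (2,3) capped by B -> flip
All flips: (2,3)

Answer: ........
..BW....
..WB....
...WB...
...BB...
....B...
........
........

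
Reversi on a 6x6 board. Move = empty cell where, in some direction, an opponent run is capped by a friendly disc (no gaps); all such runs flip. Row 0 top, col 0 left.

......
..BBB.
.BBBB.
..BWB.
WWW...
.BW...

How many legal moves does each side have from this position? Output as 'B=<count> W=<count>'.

Answer: B=5 W=8

Derivation:
-- B to move --
(3,0): no bracket -> illegal
(3,1): flips 1 -> legal
(4,3): flips 1 -> legal
(4,4): flips 1 -> legal
(5,0): flips 1 -> legal
(5,3): flips 1 -> legal
B mobility = 5
-- W to move --
(0,1): no bracket -> illegal
(0,2): flips 3 -> legal
(0,3): flips 2 -> legal
(0,4): no bracket -> illegal
(0,5): flips 3 -> legal
(1,0): no bracket -> illegal
(1,1): flips 1 -> legal
(1,5): flips 1 -> legal
(2,0): no bracket -> illegal
(2,5): no bracket -> illegal
(3,0): no bracket -> illegal
(3,1): flips 1 -> legal
(3,5): flips 1 -> legal
(4,3): no bracket -> illegal
(4,4): no bracket -> illegal
(4,5): no bracket -> illegal
(5,0): flips 1 -> legal
W mobility = 8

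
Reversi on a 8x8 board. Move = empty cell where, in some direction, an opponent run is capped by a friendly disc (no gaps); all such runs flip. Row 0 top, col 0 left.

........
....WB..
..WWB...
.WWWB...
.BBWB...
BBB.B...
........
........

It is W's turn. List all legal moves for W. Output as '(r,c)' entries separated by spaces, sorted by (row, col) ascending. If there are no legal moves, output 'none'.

(0,4): no bracket -> illegal
(0,5): no bracket -> illegal
(0,6): flips 2 -> legal
(1,3): no bracket -> illegal
(1,6): flips 1 -> legal
(2,5): flips 2 -> legal
(2,6): no bracket -> illegal
(3,0): no bracket -> illegal
(3,5): flips 1 -> legal
(4,0): flips 2 -> legal
(4,5): flips 2 -> legal
(5,3): flips 1 -> legal
(5,5): flips 1 -> legal
(6,0): flips 2 -> legal
(6,1): flips 3 -> legal
(6,2): flips 2 -> legal
(6,3): no bracket -> illegal
(6,4): flips 4 -> legal
(6,5): flips 1 -> legal

Answer: (0,6) (1,6) (2,5) (3,5) (4,0) (4,5) (5,3) (5,5) (6,0) (6,1) (6,2) (6,4) (6,5)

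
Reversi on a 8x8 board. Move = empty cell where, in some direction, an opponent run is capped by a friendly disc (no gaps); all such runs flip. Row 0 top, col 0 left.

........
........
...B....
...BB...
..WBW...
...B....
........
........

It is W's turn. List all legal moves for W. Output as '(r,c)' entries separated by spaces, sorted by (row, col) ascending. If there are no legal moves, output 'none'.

(1,2): no bracket -> illegal
(1,3): no bracket -> illegal
(1,4): no bracket -> illegal
(2,2): flips 1 -> legal
(2,4): flips 2 -> legal
(2,5): no bracket -> illegal
(3,2): no bracket -> illegal
(3,5): no bracket -> illegal
(4,5): no bracket -> illegal
(5,2): no bracket -> illegal
(5,4): no bracket -> illegal
(6,2): flips 1 -> legal
(6,3): no bracket -> illegal
(6,4): flips 1 -> legal

Answer: (2,2) (2,4) (6,2) (6,4)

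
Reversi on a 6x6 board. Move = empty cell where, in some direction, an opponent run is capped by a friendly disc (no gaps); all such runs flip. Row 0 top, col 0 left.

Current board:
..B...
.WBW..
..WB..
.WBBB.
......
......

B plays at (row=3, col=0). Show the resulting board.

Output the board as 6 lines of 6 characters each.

Answer: ..B...
.WBW..
..WB..
BBBBB.
......
......

Derivation:
Place B at (3,0); scan 8 dirs for brackets.
Dir NW: edge -> no flip
Dir N: first cell '.' (not opp) -> no flip
Dir NE: first cell '.' (not opp) -> no flip
Dir W: edge -> no flip
Dir E: opp run (3,1) capped by B -> flip
Dir SW: edge -> no flip
Dir S: first cell '.' (not opp) -> no flip
Dir SE: first cell '.' (not opp) -> no flip
All flips: (3,1)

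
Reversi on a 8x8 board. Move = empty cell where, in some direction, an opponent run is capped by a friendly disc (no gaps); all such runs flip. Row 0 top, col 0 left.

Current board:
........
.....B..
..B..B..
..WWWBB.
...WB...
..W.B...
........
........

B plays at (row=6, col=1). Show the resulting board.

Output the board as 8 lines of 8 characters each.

Place B at (6,1); scan 8 dirs for brackets.
Dir NW: first cell '.' (not opp) -> no flip
Dir N: first cell '.' (not opp) -> no flip
Dir NE: opp run (5,2) (4,3) (3,4) capped by B -> flip
Dir W: first cell '.' (not opp) -> no flip
Dir E: first cell '.' (not opp) -> no flip
Dir SW: first cell '.' (not opp) -> no flip
Dir S: first cell '.' (not opp) -> no flip
Dir SE: first cell '.' (not opp) -> no flip
All flips: (3,4) (4,3) (5,2)

Answer: ........
.....B..
..B..B..
..WWBBB.
...BB...
..B.B...
.B......
........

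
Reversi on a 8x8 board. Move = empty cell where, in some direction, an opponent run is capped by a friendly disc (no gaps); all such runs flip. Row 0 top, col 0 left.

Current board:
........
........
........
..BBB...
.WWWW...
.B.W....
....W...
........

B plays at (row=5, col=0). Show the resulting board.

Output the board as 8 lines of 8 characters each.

Answer: ........
........
........
..BBB...
.BWWW...
BB.W....
....W...
........

Derivation:
Place B at (5,0); scan 8 dirs for brackets.
Dir NW: edge -> no flip
Dir N: first cell '.' (not opp) -> no flip
Dir NE: opp run (4,1) capped by B -> flip
Dir W: edge -> no flip
Dir E: first cell 'B' (not opp) -> no flip
Dir SW: edge -> no flip
Dir S: first cell '.' (not opp) -> no flip
Dir SE: first cell '.' (not opp) -> no flip
All flips: (4,1)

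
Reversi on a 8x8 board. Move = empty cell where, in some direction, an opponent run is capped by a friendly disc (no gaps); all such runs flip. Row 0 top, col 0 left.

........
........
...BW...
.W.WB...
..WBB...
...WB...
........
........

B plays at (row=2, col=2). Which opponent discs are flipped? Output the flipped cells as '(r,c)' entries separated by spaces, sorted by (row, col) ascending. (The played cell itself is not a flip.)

Answer: (3,3)

Derivation:
Dir NW: first cell '.' (not opp) -> no flip
Dir N: first cell '.' (not opp) -> no flip
Dir NE: first cell '.' (not opp) -> no flip
Dir W: first cell '.' (not opp) -> no flip
Dir E: first cell 'B' (not opp) -> no flip
Dir SW: opp run (3,1), next='.' -> no flip
Dir S: first cell '.' (not opp) -> no flip
Dir SE: opp run (3,3) capped by B -> flip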